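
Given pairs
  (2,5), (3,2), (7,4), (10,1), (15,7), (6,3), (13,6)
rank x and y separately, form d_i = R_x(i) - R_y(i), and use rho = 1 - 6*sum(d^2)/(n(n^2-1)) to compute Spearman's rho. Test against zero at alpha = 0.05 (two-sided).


Step 1: Rank x and y separately (midranks; no ties here).
rank(x): 2->1, 3->2, 7->4, 10->5, 15->7, 6->3, 13->6
rank(y): 5->5, 2->2, 4->4, 1->1, 7->7, 3->3, 6->6
Step 2: d_i = R_x(i) - R_y(i); compute d_i^2.
  (1-5)^2=16, (2-2)^2=0, (4-4)^2=0, (5-1)^2=16, (7-7)^2=0, (3-3)^2=0, (6-6)^2=0
sum(d^2) = 32.
Step 3: rho = 1 - 6*32 / (7*(7^2 - 1)) = 1 - 192/336 = 0.428571.
Step 4: Under H0, t = rho * sqrt((n-2)/(1-rho^2)) = 1.0607 ~ t(5).
Step 5: Two-sided p-value from the t-distribution with 5 df = 0.337368.
Step 6: alpha = 0.05. fail to reject H0.

rho = 0.4286, p = 0.337368, fail to reject H0 at alpha = 0.05.


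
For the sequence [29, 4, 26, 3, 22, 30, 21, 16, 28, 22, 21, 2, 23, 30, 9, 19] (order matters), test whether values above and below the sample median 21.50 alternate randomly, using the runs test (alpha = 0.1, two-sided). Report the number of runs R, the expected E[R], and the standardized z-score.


Step 1: Compute median = 21.50; label A = above, B = below.
Labels in order: ABABAABBAABBAABB  (n_A = 8, n_B = 8)
Step 2: Count runs R = 10.
Step 3: Under H0 (random ordering), E[R] = 2*n_A*n_B/(n_A+n_B) + 1 = 2*8*8/16 + 1 = 9.0000.
        Var[R] = 2*n_A*n_B*(2*n_A*n_B - n_A - n_B) / ((n_A+n_B)^2 * (n_A+n_B-1)) = 14336/3840 = 3.7333.
        SD[R] = 1.9322.
Step 4: Continuity-corrected z = (R - 0.5 - E[R]) / SD[R] = (10 - 0.5 - 9.0000) / 1.9322 = 0.2588.
Step 5: Two-sided p-value via normal approximation = 2*(1 - Phi(|z|)) = 0.795809.
Step 6: alpha = 0.1. fail to reject H0.

R = 10, z = 0.2588, p = 0.795809, fail to reject H0.


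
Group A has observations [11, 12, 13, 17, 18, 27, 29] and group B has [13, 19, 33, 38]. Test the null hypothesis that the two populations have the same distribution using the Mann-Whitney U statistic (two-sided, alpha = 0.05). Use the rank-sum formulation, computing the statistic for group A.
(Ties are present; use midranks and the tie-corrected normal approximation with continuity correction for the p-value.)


Step 1: Combine and sort all 11 observations; assign midranks.
sorted (value, group): (11,X), (12,X), (13,X), (13,Y), (17,X), (18,X), (19,Y), (27,X), (29,X), (33,Y), (38,Y)
ranks: 11->1, 12->2, 13->3.5, 13->3.5, 17->5, 18->6, 19->7, 27->8, 29->9, 33->10, 38->11
Step 2: Rank sum for X: R1 = 1 + 2 + 3.5 + 5 + 6 + 8 + 9 = 34.5.
Step 3: U_X = R1 - n1(n1+1)/2 = 34.5 - 7*8/2 = 34.5 - 28 = 6.5.
       U_Y = n1*n2 - U_X = 28 - 6.5 = 21.5.
Step 4: Ties are present, so use the tie-corrected normal approximation (with continuity correction) for the p-value.
Step 5: p-value = 0.184875; compare to alpha = 0.05. fail to reject H0.

U_X = 6.5, p = 0.184875, fail to reject H0 at alpha = 0.05.


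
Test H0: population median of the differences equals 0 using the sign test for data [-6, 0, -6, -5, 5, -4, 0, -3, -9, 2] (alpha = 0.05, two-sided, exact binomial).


Step 1: Discard zero differences. Original n = 10; n_eff = number of nonzero differences = 8.
Nonzero differences (with sign): -6, -6, -5, +5, -4, -3, -9, +2
Step 2: Count signs: positive = 2, negative = 6.
Step 3: Under H0: P(positive) = 0.5, so the number of positives S ~ Bin(8, 0.5).
Step 4: Two-sided exact p-value = sum of Bin(8,0.5) probabilities at or below the observed probability = 0.289062.
Step 5: alpha = 0.05. fail to reject H0.

n_eff = 8, pos = 2, neg = 6, p = 0.289062, fail to reject H0.


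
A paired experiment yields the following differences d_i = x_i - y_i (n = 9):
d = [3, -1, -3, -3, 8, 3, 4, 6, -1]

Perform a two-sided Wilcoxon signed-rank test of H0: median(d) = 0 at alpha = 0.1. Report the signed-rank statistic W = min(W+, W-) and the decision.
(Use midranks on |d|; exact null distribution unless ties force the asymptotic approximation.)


Step 1: Drop any zero differences (none here) and take |d_i|.
|d| = [3, 1, 3, 3, 8, 3, 4, 6, 1]
Step 2: Midrank |d_i| (ties get averaged ranks).
ranks: |3|->4.5, |1|->1.5, |3|->4.5, |3|->4.5, |8|->9, |3|->4.5, |4|->7, |6|->8, |1|->1.5
Step 3: Attach original signs; sum ranks with positive sign and with negative sign.
W+ = 4.5 + 9 + 4.5 + 7 + 8 = 33
W- = 1.5 + 4.5 + 4.5 + 1.5 = 12
(Check: W+ + W- = 45 should equal n(n+1)/2 = 45.)
Step 4: Test statistic W = min(W+, W-) = 12.
Step 5: Ties in |d|, so use the tie-corrected normal approximation.
        E[W] = n(n+1)/4 = 9*10/4 = 22.5.
        Tie groups: |d|=1 (t=2), |d|=3 (t=4); sum(t^3 - t) = 66.
        Var[W] = n(n+1)(2n+1)/24 - sum(t^3-t)/48 = 1710/24 - 66/48 = 69.875.
        z = (W - E[W]) / sqrt(Var[W]) = (12 - 22.5) / 8.3591 = -1.2561.
        Two-sided p = 2*Phi(z) = 0.209075.
Step 6: alpha = 0.1. fail to reject H0.

W+ = 33, W- = 12, W = min = 12, p = 0.209075, fail to reject H0.


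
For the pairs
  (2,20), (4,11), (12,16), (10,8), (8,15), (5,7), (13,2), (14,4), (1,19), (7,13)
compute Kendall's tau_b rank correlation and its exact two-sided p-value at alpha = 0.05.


Step 1: Enumerate the 45 unordered pairs (i,j) with i<j and classify each by sign(x_j-x_i) * sign(y_j-y_i).
  (1,2):dx=+2,dy=-9->D; (1,3):dx=+10,dy=-4->D; (1,4):dx=+8,dy=-12->D; (1,5):dx=+6,dy=-5->D
  (1,6):dx=+3,dy=-13->D; (1,7):dx=+11,dy=-18->D; (1,8):dx=+12,dy=-16->D; (1,9):dx=-1,dy=-1->C
  (1,10):dx=+5,dy=-7->D; (2,3):dx=+8,dy=+5->C; (2,4):dx=+6,dy=-3->D; (2,5):dx=+4,dy=+4->C
  (2,6):dx=+1,dy=-4->D; (2,7):dx=+9,dy=-9->D; (2,8):dx=+10,dy=-7->D; (2,9):dx=-3,dy=+8->D
  (2,10):dx=+3,dy=+2->C; (3,4):dx=-2,dy=-8->C; (3,5):dx=-4,dy=-1->C; (3,6):dx=-7,dy=-9->C
  (3,7):dx=+1,dy=-14->D; (3,8):dx=+2,dy=-12->D; (3,9):dx=-11,dy=+3->D; (3,10):dx=-5,dy=-3->C
  (4,5):dx=-2,dy=+7->D; (4,6):dx=-5,dy=-1->C; (4,7):dx=+3,dy=-6->D; (4,8):dx=+4,dy=-4->D
  (4,9):dx=-9,dy=+11->D; (4,10):dx=-3,dy=+5->D; (5,6):dx=-3,dy=-8->C; (5,7):dx=+5,dy=-13->D
  (5,8):dx=+6,dy=-11->D; (5,9):dx=-7,dy=+4->D; (5,10):dx=-1,dy=-2->C; (6,7):dx=+8,dy=-5->D
  (6,8):dx=+9,dy=-3->D; (6,9):dx=-4,dy=+12->D; (6,10):dx=+2,dy=+6->C; (7,8):dx=+1,dy=+2->C
  (7,9):dx=-12,dy=+17->D; (7,10):dx=-6,dy=+11->D; (8,9):dx=-13,dy=+15->D; (8,10):dx=-7,dy=+9->D
  (9,10):dx=+6,dy=-6->D
Step 2: C = 13, D = 32, total pairs = 45.
Step 3: tau = (C - D)/(n(n-1)/2) = (13 - 32)/45 = -0.422222.
Step 4: Exact two-sided p-value (enumerate n! = 3628800 permutations of y under H0): p = 0.108313.
Step 5: alpha = 0.05. fail to reject H0.

tau_b = -0.4222 (C=13, D=32), p = 0.108313, fail to reject H0.


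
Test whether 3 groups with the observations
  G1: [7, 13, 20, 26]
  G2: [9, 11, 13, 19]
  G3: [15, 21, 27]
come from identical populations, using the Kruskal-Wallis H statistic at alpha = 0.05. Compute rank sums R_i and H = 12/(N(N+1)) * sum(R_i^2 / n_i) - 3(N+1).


Step 1: Combine all N = 11 observations and assign midranks.
sorted (value, group, rank): (7,G1,1), (9,G2,2), (11,G2,3), (13,G1,4.5), (13,G2,4.5), (15,G3,6), (19,G2,7), (20,G1,8), (21,G3,9), (26,G1,10), (27,G3,11)
Step 2: Sum ranks within each group.
R_1 = 23.5 (n_1 = 4)
R_2 = 16.5 (n_2 = 4)
R_3 = 26 (n_3 = 3)
Step 3: H = 12/(N(N+1)) * sum(R_i^2/n_i) - 3(N+1)
     = 12/(11*12) * (23.5^2/4 + 16.5^2/4 + 26^2/3) - 3*12
     = 0.090909 * 431.458 - 36
     = 3.223485.
Step 4: Ties present; correction factor C = 1 - 6/(11^3 - 11) = 0.995455. Corrected H = 3.223485 / 0.995455 = 3.238204.
Step 5: Under H0, H ~ chi^2(2); p-value = 0.198076.
Step 6: alpha = 0.05. fail to reject H0.

H = 3.2382, df = 2, p = 0.198076, fail to reject H0.


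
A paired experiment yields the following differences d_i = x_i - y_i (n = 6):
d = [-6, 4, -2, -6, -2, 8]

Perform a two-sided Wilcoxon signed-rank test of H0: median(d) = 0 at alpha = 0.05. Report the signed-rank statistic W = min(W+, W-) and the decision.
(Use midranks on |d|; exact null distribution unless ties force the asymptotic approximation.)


Step 1: Drop any zero differences (none here) and take |d_i|.
|d| = [6, 4, 2, 6, 2, 8]
Step 2: Midrank |d_i| (ties get averaged ranks).
ranks: |6|->4.5, |4|->3, |2|->1.5, |6|->4.5, |2|->1.5, |8|->6
Step 3: Attach original signs; sum ranks with positive sign and with negative sign.
W+ = 3 + 6 = 9
W- = 4.5 + 1.5 + 4.5 + 1.5 = 12
(Check: W+ + W- = 21 should equal n(n+1)/2 = 21.)
Step 4: Test statistic W = min(W+, W-) = 9.
Step 5: Ties in |d|, so use the tie-corrected normal approximation.
        E[W] = n(n+1)/4 = 6*7/4 = 10.5.
        Tie groups: |d|=2 (t=2), |d|=6 (t=2); sum(t^3 - t) = 12.
        Var[W] = n(n+1)(2n+1)/24 - sum(t^3-t)/48 = 546/24 - 12/48 = 22.5.
        z = (W - E[W]) / sqrt(Var[W]) = (9 - 10.5) / 4.7434 = -0.3162.
        Two-sided p = 2*Phi(z) = 0.751830.
Step 6: alpha = 0.05. fail to reject H0.

W+ = 9, W- = 12, W = min = 9, p = 0.751830, fail to reject H0.


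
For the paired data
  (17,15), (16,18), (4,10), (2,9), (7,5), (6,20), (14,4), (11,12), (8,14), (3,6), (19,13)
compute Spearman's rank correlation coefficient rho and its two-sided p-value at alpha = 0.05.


Step 1: Rank x and y separately (midranks; no ties here).
rank(x): 17->10, 16->9, 4->3, 2->1, 7->5, 6->4, 14->8, 11->7, 8->6, 3->2, 19->11
rank(y): 15->9, 18->10, 10->5, 9->4, 5->2, 20->11, 4->1, 12->6, 14->8, 6->3, 13->7
Step 2: d_i = R_x(i) - R_y(i); compute d_i^2.
  (10-9)^2=1, (9-10)^2=1, (3-5)^2=4, (1-4)^2=9, (5-2)^2=9, (4-11)^2=49, (8-1)^2=49, (7-6)^2=1, (6-8)^2=4, (2-3)^2=1, (11-7)^2=16
sum(d^2) = 144.
Step 3: rho = 1 - 6*144 / (11*(11^2 - 1)) = 1 - 864/1320 = 0.345455.
Step 4: Under H0, t = rho * sqrt((n-2)/(1-rho^2)) = 1.1044 ~ t(9).
Step 5: Two-sided p-value from the t-distribution with 9 df = 0.298089.
Step 6: alpha = 0.05. fail to reject H0.

rho = 0.3455, p = 0.298089, fail to reject H0 at alpha = 0.05.


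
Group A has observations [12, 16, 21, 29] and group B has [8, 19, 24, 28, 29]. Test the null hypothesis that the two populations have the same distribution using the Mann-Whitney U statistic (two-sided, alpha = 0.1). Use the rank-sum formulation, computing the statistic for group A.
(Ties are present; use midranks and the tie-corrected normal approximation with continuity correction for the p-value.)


Step 1: Combine and sort all 9 observations; assign midranks.
sorted (value, group): (8,Y), (12,X), (16,X), (19,Y), (21,X), (24,Y), (28,Y), (29,X), (29,Y)
ranks: 8->1, 12->2, 16->3, 19->4, 21->5, 24->6, 28->7, 29->8.5, 29->8.5
Step 2: Rank sum for X: R1 = 2 + 3 + 5 + 8.5 = 18.5.
Step 3: U_X = R1 - n1(n1+1)/2 = 18.5 - 4*5/2 = 18.5 - 10 = 8.5.
       U_Y = n1*n2 - U_X = 20 - 8.5 = 11.5.
Step 4: Ties are present, so use the tie-corrected normal approximation (with continuity correction) for the p-value.
Step 5: p-value = 0.805701; compare to alpha = 0.1. fail to reject H0.

U_X = 8.5, p = 0.805701, fail to reject H0 at alpha = 0.1.


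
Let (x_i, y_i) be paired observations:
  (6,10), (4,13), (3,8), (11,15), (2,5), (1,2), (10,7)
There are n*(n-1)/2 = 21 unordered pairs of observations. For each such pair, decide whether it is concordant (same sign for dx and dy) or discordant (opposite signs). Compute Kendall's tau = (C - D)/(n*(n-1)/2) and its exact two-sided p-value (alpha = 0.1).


Step 1: Enumerate the 21 unordered pairs (i,j) with i<j and classify each by sign(x_j-x_i) * sign(y_j-y_i).
  (1,2):dx=-2,dy=+3->D; (1,3):dx=-3,dy=-2->C; (1,4):dx=+5,dy=+5->C; (1,5):dx=-4,dy=-5->C
  (1,6):dx=-5,dy=-8->C; (1,7):dx=+4,dy=-3->D; (2,3):dx=-1,dy=-5->C; (2,4):dx=+7,dy=+2->C
  (2,5):dx=-2,dy=-8->C; (2,6):dx=-3,dy=-11->C; (2,7):dx=+6,dy=-6->D; (3,4):dx=+8,dy=+7->C
  (3,5):dx=-1,dy=-3->C; (3,6):dx=-2,dy=-6->C; (3,7):dx=+7,dy=-1->D; (4,5):dx=-9,dy=-10->C
  (4,6):dx=-10,dy=-13->C; (4,7):dx=-1,dy=-8->C; (5,6):dx=-1,dy=-3->C; (5,7):dx=+8,dy=+2->C
  (6,7):dx=+9,dy=+5->C
Step 2: C = 17, D = 4, total pairs = 21.
Step 3: tau = (C - D)/(n(n-1)/2) = (17 - 4)/21 = 0.619048.
Step 4: Exact two-sided p-value (enumerate n! = 5040 permutations of y under H0): p = 0.069048.
Step 5: alpha = 0.1. reject H0.

tau_b = 0.6190 (C=17, D=4), p = 0.069048, reject H0.


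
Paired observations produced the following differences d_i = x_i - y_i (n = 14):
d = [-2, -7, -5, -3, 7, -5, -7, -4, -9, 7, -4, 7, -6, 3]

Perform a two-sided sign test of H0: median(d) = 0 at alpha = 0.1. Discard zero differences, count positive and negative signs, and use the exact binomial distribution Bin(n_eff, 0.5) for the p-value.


Step 1: Discard zero differences. Original n = 14; n_eff = number of nonzero differences = 14.
Nonzero differences (with sign): -2, -7, -5, -3, +7, -5, -7, -4, -9, +7, -4, +7, -6, +3
Step 2: Count signs: positive = 4, negative = 10.
Step 3: Under H0: P(positive) = 0.5, so the number of positives S ~ Bin(14, 0.5).
Step 4: Two-sided exact p-value = sum of Bin(14,0.5) probabilities at or below the observed probability = 0.179565.
Step 5: alpha = 0.1. fail to reject H0.

n_eff = 14, pos = 4, neg = 10, p = 0.179565, fail to reject H0.


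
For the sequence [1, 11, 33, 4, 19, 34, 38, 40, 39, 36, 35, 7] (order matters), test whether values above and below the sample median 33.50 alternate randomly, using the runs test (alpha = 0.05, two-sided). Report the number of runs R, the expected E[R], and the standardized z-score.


Step 1: Compute median = 33.50; label A = above, B = below.
Labels in order: BBBBBAAAAAAB  (n_A = 6, n_B = 6)
Step 2: Count runs R = 3.
Step 3: Under H0 (random ordering), E[R] = 2*n_A*n_B/(n_A+n_B) + 1 = 2*6*6/12 + 1 = 7.0000.
        Var[R] = 2*n_A*n_B*(2*n_A*n_B - n_A - n_B) / ((n_A+n_B)^2 * (n_A+n_B-1)) = 4320/1584 = 2.7273.
        SD[R] = 1.6514.
Step 4: Continuity-corrected z = (R + 0.5 - E[R]) / SD[R] = (3 + 0.5 - 7.0000) / 1.6514 = -2.1194.
Step 5: Two-sided p-value via normal approximation = 2*(1 - Phi(|z|)) = 0.034060.
Step 6: alpha = 0.05. reject H0.

R = 3, z = -2.1194, p = 0.034060, reject H0.


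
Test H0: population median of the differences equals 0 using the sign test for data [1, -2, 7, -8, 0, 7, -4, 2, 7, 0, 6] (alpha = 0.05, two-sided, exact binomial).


Step 1: Discard zero differences. Original n = 11; n_eff = number of nonzero differences = 9.
Nonzero differences (with sign): +1, -2, +7, -8, +7, -4, +2, +7, +6
Step 2: Count signs: positive = 6, negative = 3.
Step 3: Under H0: P(positive) = 0.5, so the number of positives S ~ Bin(9, 0.5).
Step 4: Two-sided exact p-value = sum of Bin(9,0.5) probabilities at or below the observed probability = 0.507812.
Step 5: alpha = 0.05. fail to reject H0.

n_eff = 9, pos = 6, neg = 3, p = 0.507812, fail to reject H0.


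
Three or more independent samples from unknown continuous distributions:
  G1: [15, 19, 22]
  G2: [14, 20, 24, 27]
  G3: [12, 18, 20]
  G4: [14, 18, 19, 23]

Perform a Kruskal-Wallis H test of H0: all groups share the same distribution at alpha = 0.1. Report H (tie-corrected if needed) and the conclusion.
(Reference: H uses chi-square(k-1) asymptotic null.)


Step 1: Combine all N = 14 observations and assign midranks.
sorted (value, group, rank): (12,G3,1), (14,G2,2.5), (14,G4,2.5), (15,G1,4), (18,G3,5.5), (18,G4,5.5), (19,G1,7.5), (19,G4,7.5), (20,G2,9.5), (20,G3,9.5), (22,G1,11), (23,G4,12), (24,G2,13), (27,G2,14)
Step 2: Sum ranks within each group.
R_1 = 22.5 (n_1 = 3)
R_2 = 39 (n_2 = 4)
R_3 = 16 (n_3 = 3)
R_4 = 27.5 (n_4 = 4)
Step 3: H = 12/(N(N+1)) * sum(R_i^2/n_i) - 3(N+1)
     = 12/(14*15) * (22.5^2/3 + 39^2/4 + 16^2/3 + 27.5^2/4) - 3*15
     = 0.057143 * 823.396 - 45
     = 2.051190.
Step 4: Ties present; correction factor C = 1 - 24/(14^3 - 14) = 0.991209. Corrected H = 2.051190 / 0.991209 = 2.069383.
Step 5: Under H0, H ~ chi^2(3); p-value = 0.558132.
Step 6: alpha = 0.1. fail to reject H0.

H = 2.0694, df = 3, p = 0.558132, fail to reject H0.


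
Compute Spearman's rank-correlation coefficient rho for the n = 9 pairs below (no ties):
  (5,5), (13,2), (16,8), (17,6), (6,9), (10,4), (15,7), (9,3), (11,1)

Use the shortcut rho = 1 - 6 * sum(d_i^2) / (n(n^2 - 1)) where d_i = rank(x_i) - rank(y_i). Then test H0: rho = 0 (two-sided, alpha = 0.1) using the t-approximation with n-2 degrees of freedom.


Step 1: Rank x and y separately (midranks; no ties here).
rank(x): 5->1, 13->6, 16->8, 17->9, 6->2, 10->4, 15->7, 9->3, 11->5
rank(y): 5->5, 2->2, 8->8, 6->6, 9->9, 4->4, 7->7, 3->3, 1->1
Step 2: d_i = R_x(i) - R_y(i); compute d_i^2.
  (1-5)^2=16, (6-2)^2=16, (8-8)^2=0, (9-6)^2=9, (2-9)^2=49, (4-4)^2=0, (7-7)^2=0, (3-3)^2=0, (5-1)^2=16
sum(d^2) = 106.
Step 3: rho = 1 - 6*106 / (9*(9^2 - 1)) = 1 - 636/720 = 0.116667.
Step 4: Under H0, t = rho * sqrt((n-2)/(1-rho^2)) = 0.3108 ~ t(7).
Step 5: Two-sided p-value from the t-distribution with 7 df = 0.765008.
Step 6: alpha = 0.1. fail to reject H0.

rho = 0.1167, p = 0.765008, fail to reject H0 at alpha = 0.1.


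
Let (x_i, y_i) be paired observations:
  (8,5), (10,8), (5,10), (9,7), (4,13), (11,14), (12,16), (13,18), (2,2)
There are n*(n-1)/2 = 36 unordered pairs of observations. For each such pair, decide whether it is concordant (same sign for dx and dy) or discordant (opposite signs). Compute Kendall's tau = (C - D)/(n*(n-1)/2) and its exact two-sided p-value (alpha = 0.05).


Step 1: Enumerate the 36 unordered pairs (i,j) with i<j and classify each by sign(x_j-x_i) * sign(y_j-y_i).
  (1,2):dx=+2,dy=+3->C; (1,3):dx=-3,dy=+5->D; (1,4):dx=+1,dy=+2->C; (1,5):dx=-4,dy=+8->D
  (1,6):dx=+3,dy=+9->C; (1,7):dx=+4,dy=+11->C; (1,8):dx=+5,dy=+13->C; (1,9):dx=-6,dy=-3->C
  (2,3):dx=-5,dy=+2->D; (2,4):dx=-1,dy=-1->C; (2,5):dx=-6,dy=+5->D; (2,6):dx=+1,dy=+6->C
  (2,7):dx=+2,dy=+8->C; (2,8):dx=+3,dy=+10->C; (2,9):dx=-8,dy=-6->C; (3,4):dx=+4,dy=-3->D
  (3,5):dx=-1,dy=+3->D; (3,6):dx=+6,dy=+4->C; (3,7):dx=+7,dy=+6->C; (3,8):dx=+8,dy=+8->C
  (3,9):dx=-3,dy=-8->C; (4,5):dx=-5,dy=+6->D; (4,6):dx=+2,dy=+7->C; (4,7):dx=+3,dy=+9->C
  (4,8):dx=+4,dy=+11->C; (4,9):dx=-7,dy=-5->C; (5,6):dx=+7,dy=+1->C; (5,7):dx=+8,dy=+3->C
  (5,8):dx=+9,dy=+5->C; (5,9):dx=-2,dy=-11->C; (6,7):dx=+1,dy=+2->C; (6,8):dx=+2,dy=+4->C
  (6,9):dx=-9,dy=-12->C; (7,8):dx=+1,dy=+2->C; (7,9):dx=-10,dy=-14->C; (8,9):dx=-11,dy=-16->C
Step 2: C = 29, D = 7, total pairs = 36.
Step 3: tau = (C - D)/(n(n-1)/2) = (29 - 7)/36 = 0.611111.
Step 4: Exact two-sided p-value (enumerate n! = 362880 permutations of y under H0): p = 0.024741.
Step 5: alpha = 0.05. reject H0.

tau_b = 0.6111 (C=29, D=7), p = 0.024741, reject H0.


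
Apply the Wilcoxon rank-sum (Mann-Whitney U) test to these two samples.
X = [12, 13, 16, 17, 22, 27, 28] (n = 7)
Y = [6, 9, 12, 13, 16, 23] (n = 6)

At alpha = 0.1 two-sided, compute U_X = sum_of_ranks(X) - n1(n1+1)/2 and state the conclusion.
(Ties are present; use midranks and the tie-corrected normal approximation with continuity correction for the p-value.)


Step 1: Combine and sort all 13 observations; assign midranks.
sorted (value, group): (6,Y), (9,Y), (12,X), (12,Y), (13,X), (13,Y), (16,X), (16,Y), (17,X), (22,X), (23,Y), (27,X), (28,X)
ranks: 6->1, 9->2, 12->3.5, 12->3.5, 13->5.5, 13->5.5, 16->7.5, 16->7.5, 17->9, 22->10, 23->11, 27->12, 28->13
Step 2: Rank sum for X: R1 = 3.5 + 5.5 + 7.5 + 9 + 10 + 12 + 13 = 60.5.
Step 3: U_X = R1 - n1(n1+1)/2 = 60.5 - 7*8/2 = 60.5 - 28 = 32.5.
       U_Y = n1*n2 - U_X = 42 - 32.5 = 9.5.
Step 4: Ties are present, so use the tie-corrected normal approximation (with continuity correction) for the p-value.
Step 5: p-value = 0.114578; compare to alpha = 0.1. fail to reject H0.

U_X = 32.5, p = 0.114578, fail to reject H0 at alpha = 0.1.


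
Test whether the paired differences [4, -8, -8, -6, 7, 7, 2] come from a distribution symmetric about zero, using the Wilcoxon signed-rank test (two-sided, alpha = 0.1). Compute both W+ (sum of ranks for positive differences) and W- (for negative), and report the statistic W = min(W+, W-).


Step 1: Drop any zero differences (none here) and take |d_i|.
|d| = [4, 8, 8, 6, 7, 7, 2]
Step 2: Midrank |d_i| (ties get averaged ranks).
ranks: |4|->2, |8|->6.5, |8|->6.5, |6|->3, |7|->4.5, |7|->4.5, |2|->1
Step 3: Attach original signs; sum ranks with positive sign and with negative sign.
W+ = 2 + 4.5 + 4.5 + 1 = 12
W- = 6.5 + 6.5 + 3 = 16
(Check: W+ + W- = 28 should equal n(n+1)/2 = 28.)
Step 4: Test statistic W = min(W+, W-) = 12.
Step 5: Ties in |d|, so use the tie-corrected normal approximation.
        E[W] = n(n+1)/4 = 7*8/4 = 14.
        Tie groups: |d|=7 (t=2), |d|=8 (t=2); sum(t^3 - t) = 12.
        Var[W] = n(n+1)(2n+1)/24 - sum(t^3-t)/48 = 840/24 - 12/48 = 34.75.
        z = (W - E[W]) / sqrt(Var[W]) = (12 - 14) / 5.8949 = -0.3393.
        Two-sided p = 2*Phi(z) = 0.734402.
Step 6: alpha = 0.1. fail to reject H0.

W+ = 12, W- = 16, W = min = 12, p = 0.734402, fail to reject H0.


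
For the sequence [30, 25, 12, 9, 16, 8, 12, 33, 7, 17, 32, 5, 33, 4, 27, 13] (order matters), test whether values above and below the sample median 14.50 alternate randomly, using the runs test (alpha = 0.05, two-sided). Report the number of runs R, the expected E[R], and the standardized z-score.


Step 1: Compute median = 14.50; label A = above, B = below.
Labels in order: AABBABBABAABABAB  (n_A = 8, n_B = 8)
Step 2: Count runs R = 12.
Step 3: Under H0 (random ordering), E[R] = 2*n_A*n_B/(n_A+n_B) + 1 = 2*8*8/16 + 1 = 9.0000.
        Var[R] = 2*n_A*n_B*(2*n_A*n_B - n_A - n_B) / ((n_A+n_B)^2 * (n_A+n_B-1)) = 14336/3840 = 3.7333.
        SD[R] = 1.9322.
Step 4: Continuity-corrected z = (R - 0.5 - E[R]) / SD[R] = (12 - 0.5 - 9.0000) / 1.9322 = 1.2939.
Step 5: Two-sided p-value via normal approximation = 2*(1 - Phi(|z|)) = 0.195709.
Step 6: alpha = 0.05. fail to reject H0.

R = 12, z = 1.2939, p = 0.195709, fail to reject H0.


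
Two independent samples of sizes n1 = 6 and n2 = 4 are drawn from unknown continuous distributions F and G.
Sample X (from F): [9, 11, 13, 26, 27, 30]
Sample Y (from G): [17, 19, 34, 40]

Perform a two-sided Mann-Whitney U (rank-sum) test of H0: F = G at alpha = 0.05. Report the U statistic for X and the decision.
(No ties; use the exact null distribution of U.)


Step 1: Combine and sort all 10 observations; assign midranks.
sorted (value, group): (9,X), (11,X), (13,X), (17,Y), (19,Y), (26,X), (27,X), (30,X), (34,Y), (40,Y)
ranks: 9->1, 11->2, 13->3, 17->4, 19->5, 26->6, 27->7, 30->8, 34->9, 40->10
Step 2: Rank sum for X: R1 = 1 + 2 + 3 + 6 + 7 + 8 = 27.
Step 3: U_X = R1 - n1(n1+1)/2 = 27 - 6*7/2 = 27 - 21 = 6.
       U_Y = n1*n2 - U_X = 24 - 6 = 18.
Step 4: No ties, so the exact null distribution of U (based on enumerating the C(10,6) = 210 equally likely rank assignments) gives the two-sided p-value.
Step 5: p-value = 0.257143; compare to alpha = 0.05. fail to reject H0.

U_X = 6, p = 0.257143, fail to reject H0 at alpha = 0.05.


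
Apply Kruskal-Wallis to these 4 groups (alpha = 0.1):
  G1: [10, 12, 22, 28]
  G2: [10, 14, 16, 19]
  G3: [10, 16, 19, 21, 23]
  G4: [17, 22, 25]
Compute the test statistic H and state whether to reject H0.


Step 1: Combine all N = 16 observations and assign midranks.
sorted (value, group, rank): (10,G1,2), (10,G2,2), (10,G3,2), (12,G1,4), (14,G2,5), (16,G2,6.5), (16,G3,6.5), (17,G4,8), (19,G2,9.5), (19,G3,9.5), (21,G3,11), (22,G1,12.5), (22,G4,12.5), (23,G3,14), (25,G4,15), (28,G1,16)
Step 2: Sum ranks within each group.
R_1 = 34.5 (n_1 = 4)
R_2 = 23 (n_2 = 4)
R_3 = 43 (n_3 = 5)
R_4 = 35.5 (n_4 = 3)
Step 3: H = 12/(N(N+1)) * sum(R_i^2/n_i) - 3(N+1)
     = 12/(16*17) * (34.5^2/4 + 23^2/4 + 43^2/5 + 35.5^2/3) - 3*17
     = 0.044118 * 1219.7 - 51
     = 2.810110.
Step 4: Ties present; correction factor C = 1 - 42/(16^3 - 16) = 0.989706. Corrected H = 2.810110 / 0.989706 = 2.839339.
Step 5: Under H0, H ~ chi^2(3); p-value = 0.417065.
Step 6: alpha = 0.1. fail to reject H0.

H = 2.8393, df = 3, p = 0.417065, fail to reject H0.


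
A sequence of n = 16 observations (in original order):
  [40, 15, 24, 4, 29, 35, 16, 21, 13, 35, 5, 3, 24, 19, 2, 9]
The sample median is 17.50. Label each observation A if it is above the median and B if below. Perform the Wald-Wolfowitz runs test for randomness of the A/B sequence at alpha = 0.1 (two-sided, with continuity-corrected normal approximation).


Step 1: Compute median = 17.50; label A = above, B = below.
Labels in order: ABABAABABABBAABB  (n_A = 8, n_B = 8)
Step 2: Count runs R = 12.
Step 3: Under H0 (random ordering), E[R] = 2*n_A*n_B/(n_A+n_B) + 1 = 2*8*8/16 + 1 = 9.0000.
        Var[R] = 2*n_A*n_B*(2*n_A*n_B - n_A - n_B) / ((n_A+n_B)^2 * (n_A+n_B-1)) = 14336/3840 = 3.7333.
        SD[R] = 1.9322.
Step 4: Continuity-corrected z = (R - 0.5 - E[R]) / SD[R] = (12 - 0.5 - 9.0000) / 1.9322 = 1.2939.
Step 5: Two-sided p-value via normal approximation = 2*(1 - Phi(|z|)) = 0.195709.
Step 6: alpha = 0.1. fail to reject H0.

R = 12, z = 1.2939, p = 0.195709, fail to reject H0.


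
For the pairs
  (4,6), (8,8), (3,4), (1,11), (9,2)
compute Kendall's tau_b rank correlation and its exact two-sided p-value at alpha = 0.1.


Step 1: Enumerate the 10 unordered pairs (i,j) with i<j and classify each by sign(x_j-x_i) * sign(y_j-y_i).
  (1,2):dx=+4,dy=+2->C; (1,3):dx=-1,dy=-2->C; (1,4):dx=-3,dy=+5->D; (1,5):dx=+5,dy=-4->D
  (2,3):dx=-5,dy=-4->C; (2,4):dx=-7,dy=+3->D; (2,5):dx=+1,dy=-6->D; (3,4):dx=-2,dy=+7->D
  (3,5):dx=+6,dy=-2->D; (4,5):dx=+8,dy=-9->D
Step 2: C = 3, D = 7, total pairs = 10.
Step 3: tau = (C - D)/(n(n-1)/2) = (3 - 7)/10 = -0.400000.
Step 4: Exact two-sided p-value (enumerate n! = 120 permutations of y under H0): p = 0.483333.
Step 5: alpha = 0.1. fail to reject H0.

tau_b = -0.4000 (C=3, D=7), p = 0.483333, fail to reject H0.


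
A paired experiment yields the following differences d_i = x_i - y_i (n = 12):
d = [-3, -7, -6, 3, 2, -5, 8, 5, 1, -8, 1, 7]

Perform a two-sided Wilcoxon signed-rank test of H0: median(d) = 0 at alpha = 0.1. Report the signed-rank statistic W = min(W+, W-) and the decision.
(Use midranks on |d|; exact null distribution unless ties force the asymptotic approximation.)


Step 1: Drop any zero differences (none here) and take |d_i|.
|d| = [3, 7, 6, 3, 2, 5, 8, 5, 1, 8, 1, 7]
Step 2: Midrank |d_i| (ties get averaged ranks).
ranks: |3|->4.5, |7|->9.5, |6|->8, |3|->4.5, |2|->3, |5|->6.5, |8|->11.5, |5|->6.5, |1|->1.5, |8|->11.5, |1|->1.5, |7|->9.5
Step 3: Attach original signs; sum ranks with positive sign and with negative sign.
W+ = 4.5 + 3 + 11.5 + 6.5 + 1.5 + 1.5 + 9.5 = 38
W- = 4.5 + 9.5 + 8 + 6.5 + 11.5 = 40
(Check: W+ + W- = 78 should equal n(n+1)/2 = 78.)
Step 4: Test statistic W = min(W+, W-) = 38.
Step 5: Ties in |d|, so use the tie-corrected normal approximation.
        E[W] = n(n+1)/4 = 12*13/4 = 39.
        Tie groups: |d|=1 (t=2), |d|=3 (t=2), |d|=5 (t=2), |d|=7 (t=2), |d|=8 (t=2); sum(t^3 - t) = 30.
        Var[W] = n(n+1)(2n+1)/24 - sum(t^3-t)/48 = 3900/24 - 30/48 = 161.875.
        z = (W - E[W]) / sqrt(Var[W]) = (38 - 39) / 12.7230 = -0.0786.
        Two-sided p = 2*Phi(z) = 0.937353.
Step 6: alpha = 0.1. fail to reject H0.

W+ = 38, W- = 40, W = min = 38, p = 0.937353, fail to reject H0.


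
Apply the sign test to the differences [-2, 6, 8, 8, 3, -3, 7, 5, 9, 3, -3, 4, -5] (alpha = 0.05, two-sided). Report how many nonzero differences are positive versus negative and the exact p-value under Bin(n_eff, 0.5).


Step 1: Discard zero differences. Original n = 13; n_eff = number of nonzero differences = 13.
Nonzero differences (with sign): -2, +6, +8, +8, +3, -3, +7, +5, +9, +3, -3, +4, -5
Step 2: Count signs: positive = 9, negative = 4.
Step 3: Under H0: P(positive) = 0.5, so the number of positives S ~ Bin(13, 0.5).
Step 4: Two-sided exact p-value = sum of Bin(13,0.5) probabilities at or below the observed probability = 0.266846.
Step 5: alpha = 0.05. fail to reject H0.

n_eff = 13, pos = 9, neg = 4, p = 0.266846, fail to reject H0.


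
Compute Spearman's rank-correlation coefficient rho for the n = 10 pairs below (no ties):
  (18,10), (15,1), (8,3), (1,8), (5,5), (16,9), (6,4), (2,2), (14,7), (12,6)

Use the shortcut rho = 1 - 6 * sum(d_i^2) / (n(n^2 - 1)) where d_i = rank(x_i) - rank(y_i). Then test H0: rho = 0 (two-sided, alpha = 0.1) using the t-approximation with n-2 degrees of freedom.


Step 1: Rank x and y separately (midranks; no ties here).
rank(x): 18->10, 15->8, 8->5, 1->1, 5->3, 16->9, 6->4, 2->2, 14->7, 12->6
rank(y): 10->10, 1->1, 3->3, 8->8, 5->5, 9->9, 4->4, 2->2, 7->7, 6->6
Step 2: d_i = R_x(i) - R_y(i); compute d_i^2.
  (10-10)^2=0, (8-1)^2=49, (5-3)^2=4, (1-8)^2=49, (3-5)^2=4, (9-9)^2=0, (4-4)^2=0, (2-2)^2=0, (7-7)^2=0, (6-6)^2=0
sum(d^2) = 106.
Step 3: rho = 1 - 6*106 / (10*(10^2 - 1)) = 1 - 636/990 = 0.357576.
Step 4: Under H0, t = rho * sqrt((n-2)/(1-rho^2)) = 1.0830 ~ t(8).
Step 5: Two-sided p-value from the t-distribution with 8 df = 0.310376.
Step 6: alpha = 0.1. fail to reject H0.

rho = 0.3576, p = 0.310376, fail to reject H0 at alpha = 0.1.


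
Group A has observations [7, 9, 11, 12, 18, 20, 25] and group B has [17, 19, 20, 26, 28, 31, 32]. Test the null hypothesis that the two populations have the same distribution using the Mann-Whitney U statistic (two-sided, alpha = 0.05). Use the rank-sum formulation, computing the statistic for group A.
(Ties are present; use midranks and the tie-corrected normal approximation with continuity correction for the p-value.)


Step 1: Combine and sort all 14 observations; assign midranks.
sorted (value, group): (7,X), (9,X), (11,X), (12,X), (17,Y), (18,X), (19,Y), (20,X), (20,Y), (25,X), (26,Y), (28,Y), (31,Y), (32,Y)
ranks: 7->1, 9->2, 11->3, 12->4, 17->5, 18->6, 19->7, 20->8.5, 20->8.5, 25->10, 26->11, 28->12, 31->13, 32->14
Step 2: Rank sum for X: R1 = 1 + 2 + 3 + 4 + 6 + 8.5 + 10 = 34.5.
Step 3: U_X = R1 - n1(n1+1)/2 = 34.5 - 7*8/2 = 34.5 - 28 = 6.5.
       U_Y = n1*n2 - U_X = 49 - 6.5 = 42.5.
Step 4: Ties are present, so use the tie-corrected normal approximation (with continuity correction) for the p-value.
Step 5: p-value = 0.025187; compare to alpha = 0.05. reject H0.

U_X = 6.5, p = 0.025187, reject H0 at alpha = 0.05.


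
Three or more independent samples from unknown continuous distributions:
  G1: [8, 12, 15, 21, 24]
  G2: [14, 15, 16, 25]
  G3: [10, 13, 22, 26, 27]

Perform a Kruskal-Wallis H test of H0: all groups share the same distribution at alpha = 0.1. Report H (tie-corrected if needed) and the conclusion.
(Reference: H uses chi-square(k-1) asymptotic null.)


Step 1: Combine all N = 14 observations and assign midranks.
sorted (value, group, rank): (8,G1,1), (10,G3,2), (12,G1,3), (13,G3,4), (14,G2,5), (15,G1,6.5), (15,G2,6.5), (16,G2,8), (21,G1,9), (22,G3,10), (24,G1,11), (25,G2,12), (26,G3,13), (27,G3,14)
Step 2: Sum ranks within each group.
R_1 = 30.5 (n_1 = 5)
R_2 = 31.5 (n_2 = 4)
R_3 = 43 (n_3 = 5)
Step 3: H = 12/(N(N+1)) * sum(R_i^2/n_i) - 3(N+1)
     = 12/(14*15) * (30.5^2/5 + 31.5^2/4 + 43^2/5) - 3*15
     = 0.057143 * 803.913 - 45
     = 0.937857.
Step 4: Ties present; correction factor C = 1 - 6/(14^3 - 14) = 0.997802. Corrected H = 0.937857 / 0.997802 = 0.939923.
Step 5: Under H0, H ~ chi^2(2); p-value = 0.625026.
Step 6: alpha = 0.1. fail to reject H0.

H = 0.9399, df = 2, p = 0.625026, fail to reject H0.


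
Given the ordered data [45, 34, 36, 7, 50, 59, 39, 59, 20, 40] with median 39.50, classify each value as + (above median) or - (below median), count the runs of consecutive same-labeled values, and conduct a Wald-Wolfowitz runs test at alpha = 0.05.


Step 1: Compute median = 39.50; label A = above, B = below.
Labels in order: ABBBAABABA  (n_A = 5, n_B = 5)
Step 2: Count runs R = 7.
Step 3: Under H0 (random ordering), E[R] = 2*n_A*n_B/(n_A+n_B) + 1 = 2*5*5/10 + 1 = 6.0000.
        Var[R] = 2*n_A*n_B*(2*n_A*n_B - n_A - n_B) / ((n_A+n_B)^2 * (n_A+n_B-1)) = 2000/900 = 2.2222.
        SD[R] = 1.4907.
Step 4: Continuity-corrected z = (R - 0.5 - E[R]) / SD[R] = (7 - 0.5 - 6.0000) / 1.4907 = 0.3354.
Step 5: Two-sided p-value via normal approximation = 2*(1 - Phi(|z|)) = 0.737316.
Step 6: alpha = 0.05. fail to reject H0.

R = 7, z = 0.3354, p = 0.737316, fail to reject H0.


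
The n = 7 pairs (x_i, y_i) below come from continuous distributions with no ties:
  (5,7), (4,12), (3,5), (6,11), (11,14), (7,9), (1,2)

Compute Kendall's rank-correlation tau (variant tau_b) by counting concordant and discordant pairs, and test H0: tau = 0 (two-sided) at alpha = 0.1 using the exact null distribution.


Step 1: Enumerate the 21 unordered pairs (i,j) with i<j and classify each by sign(x_j-x_i) * sign(y_j-y_i).
  (1,2):dx=-1,dy=+5->D; (1,3):dx=-2,dy=-2->C; (1,4):dx=+1,dy=+4->C; (1,5):dx=+6,dy=+7->C
  (1,6):dx=+2,dy=+2->C; (1,7):dx=-4,dy=-5->C; (2,3):dx=-1,dy=-7->C; (2,4):dx=+2,dy=-1->D
  (2,5):dx=+7,dy=+2->C; (2,6):dx=+3,dy=-3->D; (2,7):dx=-3,dy=-10->C; (3,4):dx=+3,dy=+6->C
  (3,5):dx=+8,dy=+9->C; (3,6):dx=+4,dy=+4->C; (3,7):dx=-2,dy=-3->C; (4,5):dx=+5,dy=+3->C
  (4,6):dx=+1,dy=-2->D; (4,7):dx=-5,dy=-9->C; (5,6):dx=-4,dy=-5->C; (5,7):dx=-10,dy=-12->C
  (6,7):dx=-6,dy=-7->C
Step 2: C = 17, D = 4, total pairs = 21.
Step 3: tau = (C - D)/(n(n-1)/2) = (17 - 4)/21 = 0.619048.
Step 4: Exact two-sided p-value (enumerate n! = 5040 permutations of y under H0): p = 0.069048.
Step 5: alpha = 0.1. reject H0.

tau_b = 0.6190 (C=17, D=4), p = 0.069048, reject H0.


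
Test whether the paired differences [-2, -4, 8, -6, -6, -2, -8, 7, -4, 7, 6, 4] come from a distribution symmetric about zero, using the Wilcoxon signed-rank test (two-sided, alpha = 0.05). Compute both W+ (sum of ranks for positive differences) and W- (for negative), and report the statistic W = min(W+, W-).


Step 1: Drop any zero differences (none here) and take |d_i|.
|d| = [2, 4, 8, 6, 6, 2, 8, 7, 4, 7, 6, 4]
Step 2: Midrank |d_i| (ties get averaged ranks).
ranks: |2|->1.5, |4|->4, |8|->11.5, |6|->7, |6|->7, |2|->1.5, |8|->11.5, |7|->9.5, |4|->4, |7|->9.5, |6|->7, |4|->4
Step 3: Attach original signs; sum ranks with positive sign and with negative sign.
W+ = 11.5 + 9.5 + 9.5 + 7 + 4 = 41.5
W- = 1.5 + 4 + 7 + 7 + 1.5 + 11.5 + 4 = 36.5
(Check: W+ + W- = 78 should equal n(n+1)/2 = 78.)
Step 4: Test statistic W = min(W+, W-) = 36.5.
Step 5: Ties in |d|, so use the tie-corrected normal approximation.
        E[W] = n(n+1)/4 = 12*13/4 = 39.
        Tie groups: |d|=2 (t=2), |d|=4 (t=3), |d|=6 (t=3), |d|=7 (t=2), |d|=8 (t=2); sum(t^3 - t) = 66.
        Var[W] = n(n+1)(2n+1)/24 - sum(t^3-t)/48 = 3900/24 - 66/48 = 161.125.
        z = (W - E[W]) / sqrt(Var[W]) = (36.5 - 39) / 12.6935 = -0.1970.
        Two-sided p = 2*Phi(z) = 0.843866.
Step 6: alpha = 0.05. fail to reject H0.

W+ = 41.5, W- = 36.5, W = min = 36.5, p = 0.843866, fail to reject H0.


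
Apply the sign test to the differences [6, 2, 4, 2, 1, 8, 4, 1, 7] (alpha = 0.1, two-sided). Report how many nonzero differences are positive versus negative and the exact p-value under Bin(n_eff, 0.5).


Step 1: Discard zero differences. Original n = 9; n_eff = number of nonzero differences = 9.
Nonzero differences (with sign): +6, +2, +4, +2, +1, +8, +4, +1, +7
Step 2: Count signs: positive = 9, negative = 0.
Step 3: Under H0: P(positive) = 0.5, so the number of positives S ~ Bin(9, 0.5).
Step 4: Two-sided exact p-value = sum of Bin(9,0.5) probabilities at or below the observed probability = 0.003906.
Step 5: alpha = 0.1. reject H0.

n_eff = 9, pos = 9, neg = 0, p = 0.003906, reject H0.


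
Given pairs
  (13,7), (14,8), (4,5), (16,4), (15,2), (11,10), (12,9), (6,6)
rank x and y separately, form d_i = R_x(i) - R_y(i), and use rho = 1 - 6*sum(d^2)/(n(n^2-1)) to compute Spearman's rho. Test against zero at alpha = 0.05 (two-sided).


Step 1: Rank x and y separately (midranks; no ties here).
rank(x): 13->5, 14->6, 4->1, 16->8, 15->7, 11->3, 12->4, 6->2
rank(y): 7->5, 8->6, 5->3, 4->2, 2->1, 10->8, 9->7, 6->4
Step 2: d_i = R_x(i) - R_y(i); compute d_i^2.
  (5-5)^2=0, (6-6)^2=0, (1-3)^2=4, (8-2)^2=36, (7-1)^2=36, (3-8)^2=25, (4-7)^2=9, (2-4)^2=4
sum(d^2) = 114.
Step 3: rho = 1 - 6*114 / (8*(8^2 - 1)) = 1 - 684/504 = -0.357143.
Step 4: Under H0, t = rho * sqrt((n-2)/(1-rho^2)) = -0.9366 ~ t(6).
Step 5: Two-sided p-value from the t-distribution with 6 df = 0.385121.
Step 6: alpha = 0.05. fail to reject H0.

rho = -0.3571, p = 0.385121, fail to reject H0 at alpha = 0.05.


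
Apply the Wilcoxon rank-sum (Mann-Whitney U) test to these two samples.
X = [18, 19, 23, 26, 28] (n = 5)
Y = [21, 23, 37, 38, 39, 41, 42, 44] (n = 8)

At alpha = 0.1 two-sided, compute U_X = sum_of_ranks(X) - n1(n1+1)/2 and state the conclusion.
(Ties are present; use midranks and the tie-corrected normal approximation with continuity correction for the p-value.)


Step 1: Combine and sort all 13 observations; assign midranks.
sorted (value, group): (18,X), (19,X), (21,Y), (23,X), (23,Y), (26,X), (28,X), (37,Y), (38,Y), (39,Y), (41,Y), (42,Y), (44,Y)
ranks: 18->1, 19->2, 21->3, 23->4.5, 23->4.5, 26->6, 28->7, 37->8, 38->9, 39->10, 41->11, 42->12, 44->13
Step 2: Rank sum for X: R1 = 1 + 2 + 4.5 + 6 + 7 = 20.5.
Step 3: U_X = R1 - n1(n1+1)/2 = 20.5 - 5*6/2 = 20.5 - 15 = 5.5.
       U_Y = n1*n2 - U_X = 40 - 5.5 = 34.5.
Step 4: Ties are present, so use the tie-corrected normal approximation (with continuity correction) for the p-value.
Step 5: p-value = 0.040149; compare to alpha = 0.1. reject H0.

U_X = 5.5, p = 0.040149, reject H0 at alpha = 0.1.


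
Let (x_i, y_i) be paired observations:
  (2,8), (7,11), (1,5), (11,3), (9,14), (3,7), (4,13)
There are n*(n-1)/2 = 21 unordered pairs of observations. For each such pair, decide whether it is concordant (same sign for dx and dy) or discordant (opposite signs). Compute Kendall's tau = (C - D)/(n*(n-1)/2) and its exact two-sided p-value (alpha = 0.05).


Step 1: Enumerate the 21 unordered pairs (i,j) with i<j and classify each by sign(x_j-x_i) * sign(y_j-y_i).
  (1,2):dx=+5,dy=+3->C; (1,3):dx=-1,dy=-3->C; (1,4):dx=+9,dy=-5->D; (1,5):dx=+7,dy=+6->C
  (1,6):dx=+1,dy=-1->D; (1,7):dx=+2,dy=+5->C; (2,3):dx=-6,dy=-6->C; (2,4):dx=+4,dy=-8->D
  (2,5):dx=+2,dy=+3->C; (2,6):dx=-4,dy=-4->C; (2,7):dx=-3,dy=+2->D; (3,4):dx=+10,dy=-2->D
  (3,5):dx=+8,dy=+9->C; (3,6):dx=+2,dy=+2->C; (3,7):dx=+3,dy=+8->C; (4,5):dx=-2,dy=+11->D
  (4,6):dx=-8,dy=+4->D; (4,7):dx=-7,dy=+10->D; (5,6):dx=-6,dy=-7->C; (5,7):dx=-5,dy=-1->C
  (6,7):dx=+1,dy=+6->C
Step 2: C = 13, D = 8, total pairs = 21.
Step 3: tau = (C - D)/(n(n-1)/2) = (13 - 8)/21 = 0.238095.
Step 4: Exact two-sided p-value (enumerate n! = 5040 permutations of y under H0): p = 0.561905.
Step 5: alpha = 0.05. fail to reject H0.

tau_b = 0.2381 (C=13, D=8), p = 0.561905, fail to reject H0.


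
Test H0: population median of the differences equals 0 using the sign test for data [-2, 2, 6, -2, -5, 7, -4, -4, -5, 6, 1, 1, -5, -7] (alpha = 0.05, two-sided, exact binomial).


Step 1: Discard zero differences. Original n = 14; n_eff = number of nonzero differences = 14.
Nonzero differences (with sign): -2, +2, +6, -2, -5, +7, -4, -4, -5, +6, +1, +1, -5, -7
Step 2: Count signs: positive = 6, negative = 8.
Step 3: Under H0: P(positive) = 0.5, so the number of positives S ~ Bin(14, 0.5).
Step 4: Two-sided exact p-value = sum of Bin(14,0.5) probabilities at or below the observed probability = 0.790527.
Step 5: alpha = 0.05. fail to reject H0.

n_eff = 14, pos = 6, neg = 8, p = 0.790527, fail to reject H0.


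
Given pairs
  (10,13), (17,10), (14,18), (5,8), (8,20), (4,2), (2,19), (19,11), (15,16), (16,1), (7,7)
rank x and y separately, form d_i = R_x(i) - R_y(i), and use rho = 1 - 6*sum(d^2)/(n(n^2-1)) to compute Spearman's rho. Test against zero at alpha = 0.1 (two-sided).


Step 1: Rank x and y separately (midranks; no ties here).
rank(x): 10->6, 17->10, 14->7, 5->3, 8->5, 4->2, 2->1, 19->11, 15->8, 16->9, 7->4
rank(y): 13->7, 10->5, 18->9, 8->4, 20->11, 2->2, 19->10, 11->6, 16->8, 1->1, 7->3
Step 2: d_i = R_x(i) - R_y(i); compute d_i^2.
  (6-7)^2=1, (10-5)^2=25, (7-9)^2=4, (3-4)^2=1, (5-11)^2=36, (2-2)^2=0, (1-10)^2=81, (11-6)^2=25, (8-8)^2=0, (9-1)^2=64, (4-3)^2=1
sum(d^2) = 238.
Step 3: rho = 1 - 6*238 / (11*(11^2 - 1)) = 1 - 1428/1320 = -0.081818.
Step 4: Under H0, t = rho * sqrt((n-2)/(1-rho^2)) = -0.2463 ~ t(9).
Step 5: Two-sided p-value from the t-distribution with 9 df = 0.810990.
Step 6: alpha = 0.1. fail to reject H0.

rho = -0.0818, p = 0.810990, fail to reject H0 at alpha = 0.1.


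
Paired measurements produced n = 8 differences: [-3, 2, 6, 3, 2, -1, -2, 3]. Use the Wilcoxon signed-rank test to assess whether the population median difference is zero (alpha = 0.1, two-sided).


Step 1: Drop any zero differences (none here) and take |d_i|.
|d| = [3, 2, 6, 3, 2, 1, 2, 3]
Step 2: Midrank |d_i| (ties get averaged ranks).
ranks: |3|->6, |2|->3, |6|->8, |3|->6, |2|->3, |1|->1, |2|->3, |3|->6
Step 3: Attach original signs; sum ranks with positive sign and with negative sign.
W+ = 3 + 8 + 6 + 3 + 6 = 26
W- = 6 + 1 + 3 = 10
(Check: W+ + W- = 36 should equal n(n+1)/2 = 36.)
Step 4: Test statistic W = min(W+, W-) = 10.
Step 5: Ties in |d|, so use the tie-corrected normal approximation.
        E[W] = n(n+1)/4 = 8*9/4 = 18.
        Tie groups: |d|=2 (t=3), |d|=3 (t=3); sum(t^3 - t) = 48.
        Var[W] = n(n+1)(2n+1)/24 - sum(t^3-t)/48 = 1224/24 - 48/48 = 50.
        z = (W - E[W]) / sqrt(Var[W]) = (10 - 18) / 7.0711 = -1.1314.
        Two-sided p = 2*Phi(z) = 0.257899.
Step 6: alpha = 0.1. fail to reject H0.

W+ = 26, W- = 10, W = min = 10, p = 0.257899, fail to reject H0.
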